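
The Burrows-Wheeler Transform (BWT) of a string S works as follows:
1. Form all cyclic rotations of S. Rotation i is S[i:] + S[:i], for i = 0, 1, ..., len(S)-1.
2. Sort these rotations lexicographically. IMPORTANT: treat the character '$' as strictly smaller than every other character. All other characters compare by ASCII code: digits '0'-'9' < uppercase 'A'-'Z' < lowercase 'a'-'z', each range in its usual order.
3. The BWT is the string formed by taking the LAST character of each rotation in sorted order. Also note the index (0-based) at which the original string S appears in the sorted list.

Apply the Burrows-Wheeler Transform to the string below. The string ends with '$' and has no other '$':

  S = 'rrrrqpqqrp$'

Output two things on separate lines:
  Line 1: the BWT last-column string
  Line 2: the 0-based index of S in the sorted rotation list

Answer: prqrpqqrrr$
10

Derivation:
All 11 rotations (rotation i = S[i:]+S[:i]):
  rot[0] = rrrrqpqqrp$
  rot[1] = rrrqpqqrp$r
  rot[2] = rrqpqqrp$rr
  rot[3] = rqpqqrp$rrr
  rot[4] = qpqqrp$rrrr
  rot[5] = pqqrp$rrrrq
  rot[6] = qqrp$rrrrqp
  rot[7] = qrp$rrrrqpq
  rot[8] = rp$rrrrqpqq
  rot[9] = p$rrrrqpqqr
  rot[10] = $rrrrqpqqrp
Sorted (with $ < everything):
  sorted[0] = $rrrrqpqqrp  (last char: 'p')
  sorted[1] = p$rrrrqpqqr  (last char: 'r')
  sorted[2] = pqqrp$rrrrq  (last char: 'q')
  sorted[3] = qpqqrp$rrrr  (last char: 'r')
  sorted[4] = qqrp$rrrrqp  (last char: 'p')
  sorted[5] = qrp$rrrrqpq  (last char: 'q')
  sorted[6] = rp$rrrrqpqq  (last char: 'q')
  sorted[7] = rqpqqrp$rrr  (last char: 'r')
  sorted[8] = rrqpqqrp$rr  (last char: 'r')
  sorted[9] = rrrqpqqrp$r  (last char: 'r')
  sorted[10] = rrrrqpqqrp$  (last char: '$')
Last column: prqrpqqrrr$
Original string S is at sorted index 10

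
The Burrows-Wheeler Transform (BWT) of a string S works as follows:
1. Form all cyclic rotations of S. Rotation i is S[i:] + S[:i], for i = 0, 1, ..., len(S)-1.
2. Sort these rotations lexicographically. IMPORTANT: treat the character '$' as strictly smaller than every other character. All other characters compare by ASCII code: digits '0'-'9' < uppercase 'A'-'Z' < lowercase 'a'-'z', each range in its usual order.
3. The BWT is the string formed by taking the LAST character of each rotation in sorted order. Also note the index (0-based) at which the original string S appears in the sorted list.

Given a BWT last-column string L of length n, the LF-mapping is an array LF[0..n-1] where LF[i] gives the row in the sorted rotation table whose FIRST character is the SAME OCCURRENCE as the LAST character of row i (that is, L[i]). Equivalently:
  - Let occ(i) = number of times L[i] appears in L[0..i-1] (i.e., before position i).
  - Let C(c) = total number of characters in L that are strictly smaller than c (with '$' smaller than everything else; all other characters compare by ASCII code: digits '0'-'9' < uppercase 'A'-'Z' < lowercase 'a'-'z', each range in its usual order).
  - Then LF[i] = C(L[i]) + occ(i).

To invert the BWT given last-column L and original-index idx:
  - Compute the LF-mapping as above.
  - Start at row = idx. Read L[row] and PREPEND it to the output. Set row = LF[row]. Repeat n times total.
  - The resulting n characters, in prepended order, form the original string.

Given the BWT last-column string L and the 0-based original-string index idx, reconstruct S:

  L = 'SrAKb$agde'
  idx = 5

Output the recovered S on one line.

LF mapping: 3 9 1 2 5 0 4 8 6 7
Walk LF starting at row 5, prepending L[row]:
  step 1: row=5, L[5]='$', prepend. Next row=LF[5]=0
  step 2: row=0, L[0]='S', prepend. Next row=LF[0]=3
  step 3: row=3, L[3]='K', prepend. Next row=LF[3]=2
  step 4: row=2, L[2]='A', prepend. Next row=LF[2]=1
  step 5: row=1, L[1]='r', prepend. Next row=LF[1]=9
  step 6: row=9, L[9]='e', prepend. Next row=LF[9]=7
  step 7: row=7, L[7]='g', prepend. Next row=LF[7]=8
  step 8: row=8, L[8]='d', prepend. Next row=LF[8]=6
  step 9: row=6, L[6]='a', prepend. Next row=LF[6]=4
  step 10: row=4, L[4]='b', prepend. Next row=LF[4]=5
Reversed output: badgerAKS$

Answer: badgerAKS$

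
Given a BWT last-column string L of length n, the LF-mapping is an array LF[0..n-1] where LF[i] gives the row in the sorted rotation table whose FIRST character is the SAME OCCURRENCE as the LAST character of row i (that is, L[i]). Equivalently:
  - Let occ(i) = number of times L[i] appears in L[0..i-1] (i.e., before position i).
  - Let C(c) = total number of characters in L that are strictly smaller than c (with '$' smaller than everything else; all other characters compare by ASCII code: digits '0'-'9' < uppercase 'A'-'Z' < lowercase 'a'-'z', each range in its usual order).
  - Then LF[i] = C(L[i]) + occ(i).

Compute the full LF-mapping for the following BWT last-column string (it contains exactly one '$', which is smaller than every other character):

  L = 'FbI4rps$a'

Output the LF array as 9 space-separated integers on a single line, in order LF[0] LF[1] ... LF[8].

Char counts: '$':1, '4':1, 'F':1, 'I':1, 'a':1, 'b':1, 'p':1, 'r':1, 's':1
C (first-col start): C('$')=0, C('4')=1, C('F')=2, C('I')=3, C('a')=4, C('b')=5, C('p')=6, C('r')=7, C('s')=8
L[0]='F': occ=0, LF[0]=C('F')+0=2+0=2
L[1]='b': occ=0, LF[1]=C('b')+0=5+0=5
L[2]='I': occ=0, LF[2]=C('I')+0=3+0=3
L[3]='4': occ=0, LF[3]=C('4')+0=1+0=1
L[4]='r': occ=0, LF[4]=C('r')+0=7+0=7
L[5]='p': occ=0, LF[5]=C('p')+0=6+0=6
L[6]='s': occ=0, LF[6]=C('s')+0=8+0=8
L[7]='$': occ=0, LF[7]=C('$')+0=0+0=0
L[8]='a': occ=0, LF[8]=C('a')+0=4+0=4

Answer: 2 5 3 1 7 6 8 0 4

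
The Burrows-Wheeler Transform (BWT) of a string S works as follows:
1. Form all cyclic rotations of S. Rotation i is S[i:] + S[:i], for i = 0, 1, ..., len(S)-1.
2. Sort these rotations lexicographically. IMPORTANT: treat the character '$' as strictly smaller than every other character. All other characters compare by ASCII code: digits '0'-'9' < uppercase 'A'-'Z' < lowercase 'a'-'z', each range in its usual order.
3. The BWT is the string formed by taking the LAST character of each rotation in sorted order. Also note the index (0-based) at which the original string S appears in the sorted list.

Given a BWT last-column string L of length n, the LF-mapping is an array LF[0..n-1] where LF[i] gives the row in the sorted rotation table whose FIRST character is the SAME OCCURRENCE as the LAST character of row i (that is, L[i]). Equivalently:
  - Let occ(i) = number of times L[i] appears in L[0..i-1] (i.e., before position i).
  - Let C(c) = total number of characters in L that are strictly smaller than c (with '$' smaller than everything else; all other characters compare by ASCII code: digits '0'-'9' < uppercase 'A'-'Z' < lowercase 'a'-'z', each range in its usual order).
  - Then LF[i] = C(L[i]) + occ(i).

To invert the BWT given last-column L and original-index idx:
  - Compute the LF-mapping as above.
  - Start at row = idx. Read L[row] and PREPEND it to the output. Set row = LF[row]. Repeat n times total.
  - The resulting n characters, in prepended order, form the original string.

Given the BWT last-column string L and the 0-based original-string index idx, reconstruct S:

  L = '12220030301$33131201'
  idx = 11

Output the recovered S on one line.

LF mapping: 6 11 12 13 1 2 15 3 16 4 7 0 17 18 8 19 9 14 5 10
Walk LF starting at row 11, prepending L[row]:
  step 1: row=11, L[11]='$', prepend. Next row=LF[11]=0
  step 2: row=0, L[0]='1', prepend. Next row=LF[0]=6
  step 3: row=6, L[6]='3', prepend. Next row=LF[6]=15
  step 4: row=15, L[15]='3', prepend. Next row=LF[15]=19
  step 5: row=19, L[19]='1', prepend. Next row=LF[19]=10
  step 6: row=10, L[10]='1', prepend. Next row=LF[10]=7
  step 7: row=7, L[7]='0', prepend. Next row=LF[7]=3
  step 8: row=3, L[3]='2', prepend. Next row=LF[3]=13
  step 9: row=13, L[13]='3', prepend. Next row=LF[13]=18
  step 10: row=18, L[18]='0', prepend. Next row=LF[18]=5
  step 11: row=5, L[5]='0', prepend. Next row=LF[5]=2
  step 12: row=2, L[2]='2', prepend. Next row=LF[2]=12
  step 13: row=12, L[12]='3', prepend. Next row=LF[12]=17
  step 14: row=17, L[17]='2', prepend. Next row=LF[17]=14
  step 15: row=14, L[14]='1', prepend. Next row=LF[14]=8
  step 16: row=8, L[8]='3', prepend. Next row=LF[8]=16
  step 17: row=16, L[16]='1', prepend. Next row=LF[16]=9
  step 18: row=9, L[9]='0', prepend. Next row=LF[9]=4
  step 19: row=4, L[4]='0', prepend. Next row=LF[4]=1
  step 20: row=1, L[1]='2', prepend. Next row=LF[1]=11
Reversed output: 2001312320032011331$

Answer: 2001312320032011331$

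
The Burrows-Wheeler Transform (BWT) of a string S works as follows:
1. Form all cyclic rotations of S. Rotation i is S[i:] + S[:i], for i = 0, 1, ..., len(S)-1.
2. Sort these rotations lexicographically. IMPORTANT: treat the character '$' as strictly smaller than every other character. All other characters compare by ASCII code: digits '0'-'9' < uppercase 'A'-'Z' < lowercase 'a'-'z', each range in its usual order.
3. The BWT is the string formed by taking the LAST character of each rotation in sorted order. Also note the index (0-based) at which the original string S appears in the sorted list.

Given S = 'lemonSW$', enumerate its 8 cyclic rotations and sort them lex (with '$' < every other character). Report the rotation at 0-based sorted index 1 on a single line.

All 8 rotations (rotation i = S[i:]+S[:i]):
  rot[0] = lemonSW$
  rot[1] = emonSW$l
  rot[2] = monSW$le
  rot[3] = onSW$lem
  rot[4] = nSW$lemo
  rot[5] = SW$lemon
  rot[6] = W$lemonS
  rot[7] = $lemonSW
Sorted (with $ < everything):
  sorted[0] = $lemonSW
  sorted[1] = SW$lemon
  sorted[2] = W$lemonS
  sorted[3] = emonSW$l
  sorted[4] = lemonSW$
  sorted[5] = monSW$le
  sorted[6] = nSW$lemo
  sorted[7] = onSW$lem
sorted[1] = SW$lemon

Answer: SW$lemon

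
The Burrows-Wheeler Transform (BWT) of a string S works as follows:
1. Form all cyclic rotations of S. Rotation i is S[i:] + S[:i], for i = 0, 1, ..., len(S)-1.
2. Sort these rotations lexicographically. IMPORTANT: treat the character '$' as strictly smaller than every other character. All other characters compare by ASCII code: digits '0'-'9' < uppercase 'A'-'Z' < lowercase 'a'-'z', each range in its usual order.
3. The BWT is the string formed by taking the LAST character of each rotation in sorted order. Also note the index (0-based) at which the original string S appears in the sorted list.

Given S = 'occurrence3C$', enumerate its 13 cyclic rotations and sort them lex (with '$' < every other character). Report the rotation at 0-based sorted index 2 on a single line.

Answer: C$occurrence3

Derivation:
All 13 rotations (rotation i = S[i:]+S[:i]):
  rot[0] = occurrence3C$
  rot[1] = ccurrence3C$o
  rot[2] = currence3C$oc
  rot[3] = urrence3C$occ
  rot[4] = rrence3C$occu
  rot[5] = rence3C$occur
  rot[6] = ence3C$occurr
  rot[7] = nce3C$occurre
  rot[8] = ce3C$occurren
  rot[9] = e3C$occurrenc
  rot[10] = 3C$occurrence
  rot[11] = C$occurrence3
  rot[12] = $occurrence3C
Sorted (with $ < everything):
  sorted[0] = $occurrence3C
  sorted[1] = 3C$occurrence
  sorted[2] = C$occurrence3
  sorted[3] = ccurrence3C$o
  sorted[4] = ce3C$occurren
  sorted[5] = currence3C$oc
  sorted[6] = e3C$occurrenc
  sorted[7] = ence3C$occurr
  sorted[8] = nce3C$occurre
  sorted[9] = occurrence3C$
  sorted[10] = rence3C$occur
  sorted[11] = rrence3C$occu
  sorted[12] = urrence3C$occ
sorted[2] = C$occurrence3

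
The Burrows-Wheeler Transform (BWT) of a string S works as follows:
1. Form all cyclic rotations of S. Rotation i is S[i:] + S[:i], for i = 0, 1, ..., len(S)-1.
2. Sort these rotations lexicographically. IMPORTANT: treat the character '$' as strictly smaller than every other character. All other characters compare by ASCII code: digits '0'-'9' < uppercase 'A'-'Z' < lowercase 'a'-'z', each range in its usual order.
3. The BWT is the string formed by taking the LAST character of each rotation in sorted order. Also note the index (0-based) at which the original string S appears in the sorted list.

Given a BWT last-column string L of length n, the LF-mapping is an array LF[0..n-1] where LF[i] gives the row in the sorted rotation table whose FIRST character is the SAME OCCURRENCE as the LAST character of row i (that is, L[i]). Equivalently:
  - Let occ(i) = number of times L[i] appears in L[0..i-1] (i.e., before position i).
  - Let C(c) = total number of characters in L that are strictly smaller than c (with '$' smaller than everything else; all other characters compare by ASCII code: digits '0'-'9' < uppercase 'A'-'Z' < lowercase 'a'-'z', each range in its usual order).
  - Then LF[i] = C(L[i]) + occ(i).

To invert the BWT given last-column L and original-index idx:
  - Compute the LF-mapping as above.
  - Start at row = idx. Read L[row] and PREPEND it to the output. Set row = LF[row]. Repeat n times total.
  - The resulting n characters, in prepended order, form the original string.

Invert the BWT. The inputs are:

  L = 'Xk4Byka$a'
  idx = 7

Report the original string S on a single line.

Answer: kayak4BX$

Derivation:
LF mapping: 3 6 1 2 8 7 4 0 5
Walk LF starting at row 7, prepending L[row]:
  step 1: row=7, L[7]='$', prepend. Next row=LF[7]=0
  step 2: row=0, L[0]='X', prepend. Next row=LF[0]=3
  step 3: row=3, L[3]='B', prepend. Next row=LF[3]=2
  step 4: row=2, L[2]='4', prepend. Next row=LF[2]=1
  step 5: row=1, L[1]='k', prepend. Next row=LF[1]=6
  step 6: row=6, L[6]='a', prepend. Next row=LF[6]=4
  step 7: row=4, L[4]='y', prepend. Next row=LF[4]=8
  step 8: row=8, L[8]='a', prepend. Next row=LF[8]=5
  step 9: row=5, L[5]='k', prepend. Next row=LF[5]=7
Reversed output: kayak4BX$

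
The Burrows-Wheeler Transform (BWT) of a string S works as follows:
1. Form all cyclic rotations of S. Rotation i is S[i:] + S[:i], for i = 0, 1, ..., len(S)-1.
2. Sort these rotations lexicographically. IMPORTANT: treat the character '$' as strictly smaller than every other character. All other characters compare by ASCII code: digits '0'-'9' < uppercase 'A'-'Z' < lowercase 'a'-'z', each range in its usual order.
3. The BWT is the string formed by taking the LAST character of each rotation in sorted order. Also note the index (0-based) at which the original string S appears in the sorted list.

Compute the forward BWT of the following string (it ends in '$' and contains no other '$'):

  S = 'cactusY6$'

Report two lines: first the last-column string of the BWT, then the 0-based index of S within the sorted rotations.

Answer: 6Ysc$auct
4

Derivation:
All 9 rotations (rotation i = S[i:]+S[:i]):
  rot[0] = cactusY6$
  rot[1] = actusY6$c
  rot[2] = ctusY6$ca
  rot[3] = tusY6$cac
  rot[4] = usY6$cact
  rot[5] = sY6$cactu
  rot[6] = Y6$cactus
  rot[7] = 6$cactusY
  rot[8] = $cactusY6
Sorted (with $ < everything):
  sorted[0] = $cactusY6  (last char: '6')
  sorted[1] = 6$cactusY  (last char: 'Y')
  sorted[2] = Y6$cactus  (last char: 's')
  sorted[3] = actusY6$c  (last char: 'c')
  sorted[4] = cactusY6$  (last char: '$')
  sorted[5] = ctusY6$ca  (last char: 'a')
  sorted[6] = sY6$cactu  (last char: 'u')
  sorted[7] = tusY6$cac  (last char: 'c')
  sorted[8] = usY6$cact  (last char: 't')
Last column: 6Ysc$auct
Original string S is at sorted index 4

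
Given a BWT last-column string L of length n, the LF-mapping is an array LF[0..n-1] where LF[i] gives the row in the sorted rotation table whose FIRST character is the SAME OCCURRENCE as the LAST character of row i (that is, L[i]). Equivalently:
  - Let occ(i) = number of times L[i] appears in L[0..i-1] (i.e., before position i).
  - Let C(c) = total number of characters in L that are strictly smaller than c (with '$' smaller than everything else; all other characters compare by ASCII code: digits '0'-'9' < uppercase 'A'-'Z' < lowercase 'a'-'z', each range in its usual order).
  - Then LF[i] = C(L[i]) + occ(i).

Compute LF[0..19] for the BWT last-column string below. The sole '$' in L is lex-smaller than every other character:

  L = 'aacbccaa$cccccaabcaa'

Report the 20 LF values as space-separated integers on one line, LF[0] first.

Char counts: '$':1, 'a':8, 'b':2, 'c':9
C (first-col start): C('$')=0, C('a')=1, C('b')=9, C('c')=11
L[0]='a': occ=0, LF[0]=C('a')+0=1+0=1
L[1]='a': occ=1, LF[1]=C('a')+1=1+1=2
L[2]='c': occ=0, LF[2]=C('c')+0=11+0=11
L[3]='b': occ=0, LF[3]=C('b')+0=9+0=9
L[4]='c': occ=1, LF[4]=C('c')+1=11+1=12
L[5]='c': occ=2, LF[5]=C('c')+2=11+2=13
L[6]='a': occ=2, LF[6]=C('a')+2=1+2=3
L[7]='a': occ=3, LF[7]=C('a')+3=1+3=4
L[8]='$': occ=0, LF[8]=C('$')+0=0+0=0
L[9]='c': occ=3, LF[9]=C('c')+3=11+3=14
L[10]='c': occ=4, LF[10]=C('c')+4=11+4=15
L[11]='c': occ=5, LF[11]=C('c')+5=11+5=16
L[12]='c': occ=6, LF[12]=C('c')+6=11+6=17
L[13]='c': occ=7, LF[13]=C('c')+7=11+7=18
L[14]='a': occ=4, LF[14]=C('a')+4=1+4=5
L[15]='a': occ=5, LF[15]=C('a')+5=1+5=6
L[16]='b': occ=1, LF[16]=C('b')+1=9+1=10
L[17]='c': occ=8, LF[17]=C('c')+8=11+8=19
L[18]='a': occ=6, LF[18]=C('a')+6=1+6=7
L[19]='a': occ=7, LF[19]=C('a')+7=1+7=8

Answer: 1 2 11 9 12 13 3 4 0 14 15 16 17 18 5 6 10 19 7 8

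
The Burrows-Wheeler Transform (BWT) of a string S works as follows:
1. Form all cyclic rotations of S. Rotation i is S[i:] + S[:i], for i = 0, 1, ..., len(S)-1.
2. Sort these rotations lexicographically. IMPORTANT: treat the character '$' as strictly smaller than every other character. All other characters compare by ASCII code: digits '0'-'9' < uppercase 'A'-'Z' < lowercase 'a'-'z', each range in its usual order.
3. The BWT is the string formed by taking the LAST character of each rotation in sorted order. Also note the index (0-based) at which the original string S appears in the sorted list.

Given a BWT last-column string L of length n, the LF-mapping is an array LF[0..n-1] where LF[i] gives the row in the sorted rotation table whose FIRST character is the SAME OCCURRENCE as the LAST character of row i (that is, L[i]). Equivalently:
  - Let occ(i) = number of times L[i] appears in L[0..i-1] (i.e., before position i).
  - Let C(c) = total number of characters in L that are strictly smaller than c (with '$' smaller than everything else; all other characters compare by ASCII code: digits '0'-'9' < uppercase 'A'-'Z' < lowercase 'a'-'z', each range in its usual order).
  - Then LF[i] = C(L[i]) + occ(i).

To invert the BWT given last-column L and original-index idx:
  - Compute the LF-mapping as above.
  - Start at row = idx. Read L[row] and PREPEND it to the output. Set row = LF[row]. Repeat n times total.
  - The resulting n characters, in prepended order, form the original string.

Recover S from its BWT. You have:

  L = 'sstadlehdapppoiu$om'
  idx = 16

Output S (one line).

LF mapping: 15 16 17 1 3 8 5 6 4 2 12 13 14 10 7 18 0 11 9
Walk LF starting at row 16, prepending L[row]:
  step 1: row=16, L[16]='$', prepend. Next row=LF[16]=0
  step 2: row=0, L[0]='s', prepend. Next row=LF[0]=15
  step 3: row=15, L[15]='u', prepend. Next row=LF[15]=18
  step 4: row=18, L[18]='m', prepend. Next row=LF[18]=9
  step 5: row=9, L[9]='a', prepend. Next row=LF[9]=2
  step 6: row=2, L[2]='t', prepend. Next row=LF[2]=17
  step 7: row=17, L[17]='o', prepend. Next row=LF[17]=11
  step 8: row=11, L[11]='p', prepend. Next row=LF[11]=13
  step 9: row=13, L[13]='o', prepend. Next row=LF[13]=10
  step 10: row=10, L[10]='p', prepend. Next row=LF[10]=12
  step 11: row=12, L[12]='p', prepend. Next row=LF[12]=14
  step 12: row=14, L[14]='i', prepend. Next row=LF[14]=7
  step 13: row=7, L[7]='h', prepend. Next row=LF[7]=6
  step 14: row=6, L[6]='e', prepend. Next row=LF[6]=5
  step 15: row=5, L[5]='l', prepend. Next row=LF[5]=8
  step 16: row=8, L[8]='d', prepend. Next row=LF[8]=4
  step 17: row=4, L[4]='d', prepend. Next row=LF[4]=3
  step 18: row=3, L[3]='a', prepend. Next row=LF[3]=1
  step 19: row=1, L[1]='s', prepend. Next row=LF[1]=16
Reversed output: saddlehippopotamus$

Answer: saddlehippopotamus$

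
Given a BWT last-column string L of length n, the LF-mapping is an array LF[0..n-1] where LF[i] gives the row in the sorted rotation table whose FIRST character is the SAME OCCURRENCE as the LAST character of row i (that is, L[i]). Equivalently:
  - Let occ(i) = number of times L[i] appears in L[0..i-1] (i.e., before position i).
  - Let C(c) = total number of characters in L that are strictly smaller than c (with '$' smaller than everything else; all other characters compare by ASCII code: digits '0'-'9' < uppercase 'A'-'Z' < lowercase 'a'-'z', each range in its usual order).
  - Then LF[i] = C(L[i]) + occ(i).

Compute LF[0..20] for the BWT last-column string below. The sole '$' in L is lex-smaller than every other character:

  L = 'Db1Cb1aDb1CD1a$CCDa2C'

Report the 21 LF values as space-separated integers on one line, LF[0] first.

Char counts: '$':1, '1':4, '2':1, 'C':5, 'D':4, 'a':3, 'b':3
C (first-col start): C('$')=0, C('1')=1, C('2')=5, C('C')=6, C('D')=11, C('a')=15, C('b')=18
L[0]='D': occ=0, LF[0]=C('D')+0=11+0=11
L[1]='b': occ=0, LF[1]=C('b')+0=18+0=18
L[2]='1': occ=0, LF[2]=C('1')+0=1+0=1
L[3]='C': occ=0, LF[3]=C('C')+0=6+0=6
L[4]='b': occ=1, LF[4]=C('b')+1=18+1=19
L[5]='1': occ=1, LF[5]=C('1')+1=1+1=2
L[6]='a': occ=0, LF[6]=C('a')+0=15+0=15
L[7]='D': occ=1, LF[7]=C('D')+1=11+1=12
L[8]='b': occ=2, LF[8]=C('b')+2=18+2=20
L[9]='1': occ=2, LF[9]=C('1')+2=1+2=3
L[10]='C': occ=1, LF[10]=C('C')+1=6+1=7
L[11]='D': occ=2, LF[11]=C('D')+2=11+2=13
L[12]='1': occ=3, LF[12]=C('1')+3=1+3=4
L[13]='a': occ=1, LF[13]=C('a')+1=15+1=16
L[14]='$': occ=0, LF[14]=C('$')+0=0+0=0
L[15]='C': occ=2, LF[15]=C('C')+2=6+2=8
L[16]='C': occ=3, LF[16]=C('C')+3=6+3=9
L[17]='D': occ=3, LF[17]=C('D')+3=11+3=14
L[18]='a': occ=2, LF[18]=C('a')+2=15+2=17
L[19]='2': occ=0, LF[19]=C('2')+0=5+0=5
L[20]='C': occ=4, LF[20]=C('C')+4=6+4=10

Answer: 11 18 1 6 19 2 15 12 20 3 7 13 4 16 0 8 9 14 17 5 10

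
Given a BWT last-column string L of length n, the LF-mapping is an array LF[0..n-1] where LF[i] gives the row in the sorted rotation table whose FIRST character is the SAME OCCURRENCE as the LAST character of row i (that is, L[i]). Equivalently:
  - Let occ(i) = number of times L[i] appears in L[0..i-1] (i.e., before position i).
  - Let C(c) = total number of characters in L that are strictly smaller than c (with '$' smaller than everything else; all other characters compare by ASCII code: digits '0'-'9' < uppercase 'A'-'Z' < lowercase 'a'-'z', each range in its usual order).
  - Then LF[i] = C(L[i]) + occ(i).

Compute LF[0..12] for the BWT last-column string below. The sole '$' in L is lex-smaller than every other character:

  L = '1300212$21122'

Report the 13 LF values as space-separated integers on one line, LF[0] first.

Answer: 3 12 1 2 7 4 8 0 9 5 6 10 11

Derivation:
Char counts: '$':1, '0':2, '1':4, '2':5, '3':1
C (first-col start): C('$')=0, C('0')=1, C('1')=3, C('2')=7, C('3')=12
L[0]='1': occ=0, LF[0]=C('1')+0=3+0=3
L[1]='3': occ=0, LF[1]=C('3')+0=12+0=12
L[2]='0': occ=0, LF[2]=C('0')+0=1+0=1
L[3]='0': occ=1, LF[3]=C('0')+1=1+1=2
L[4]='2': occ=0, LF[4]=C('2')+0=7+0=7
L[5]='1': occ=1, LF[5]=C('1')+1=3+1=4
L[6]='2': occ=1, LF[6]=C('2')+1=7+1=8
L[7]='$': occ=0, LF[7]=C('$')+0=0+0=0
L[8]='2': occ=2, LF[8]=C('2')+2=7+2=9
L[9]='1': occ=2, LF[9]=C('1')+2=3+2=5
L[10]='1': occ=3, LF[10]=C('1')+3=3+3=6
L[11]='2': occ=3, LF[11]=C('2')+3=7+3=10
L[12]='2': occ=4, LF[12]=C('2')+4=7+4=11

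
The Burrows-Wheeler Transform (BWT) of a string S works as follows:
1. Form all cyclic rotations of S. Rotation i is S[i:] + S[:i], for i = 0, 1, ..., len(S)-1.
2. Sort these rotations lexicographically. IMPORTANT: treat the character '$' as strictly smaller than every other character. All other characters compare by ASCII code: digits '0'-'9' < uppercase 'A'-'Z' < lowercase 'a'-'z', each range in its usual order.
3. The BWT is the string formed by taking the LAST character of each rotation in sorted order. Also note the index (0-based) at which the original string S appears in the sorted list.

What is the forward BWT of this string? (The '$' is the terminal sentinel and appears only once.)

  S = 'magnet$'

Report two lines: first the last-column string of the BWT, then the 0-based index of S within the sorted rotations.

Answer: tmna$ge
4

Derivation:
All 7 rotations (rotation i = S[i:]+S[:i]):
  rot[0] = magnet$
  rot[1] = agnet$m
  rot[2] = gnet$ma
  rot[3] = net$mag
  rot[4] = et$magn
  rot[5] = t$magne
  rot[6] = $magnet
Sorted (with $ < everything):
  sorted[0] = $magnet  (last char: 't')
  sorted[1] = agnet$m  (last char: 'm')
  sorted[2] = et$magn  (last char: 'n')
  sorted[3] = gnet$ma  (last char: 'a')
  sorted[4] = magnet$  (last char: '$')
  sorted[5] = net$mag  (last char: 'g')
  sorted[6] = t$magne  (last char: 'e')
Last column: tmna$ge
Original string S is at sorted index 4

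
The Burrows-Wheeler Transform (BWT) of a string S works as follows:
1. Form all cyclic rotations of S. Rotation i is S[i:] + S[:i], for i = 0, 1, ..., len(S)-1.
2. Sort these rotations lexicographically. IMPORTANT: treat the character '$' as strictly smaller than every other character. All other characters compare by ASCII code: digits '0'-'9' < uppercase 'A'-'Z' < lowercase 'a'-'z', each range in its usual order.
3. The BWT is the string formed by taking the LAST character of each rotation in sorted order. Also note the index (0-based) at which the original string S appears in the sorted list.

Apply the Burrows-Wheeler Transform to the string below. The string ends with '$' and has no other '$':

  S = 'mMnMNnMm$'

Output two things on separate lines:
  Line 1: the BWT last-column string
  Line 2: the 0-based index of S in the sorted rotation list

Answer: mnnmMM$MN
6

Derivation:
All 9 rotations (rotation i = S[i:]+S[:i]):
  rot[0] = mMnMNnMm$
  rot[1] = MnMNnMm$m
  rot[2] = nMNnMm$mM
  rot[3] = MNnMm$mMn
  rot[4] = NnMm$mMnM
  rot[5] = nMm$mMnMN
  rot[6] = Mm$mMnMNn
  rot[7] = m$mMnMNnM
  rot[8] = $mMnMNnMm
Sorted (with $ < everything):
  sorted[0] = $mMnMNnMm  (last char: 'm')
  sorted[1] = MNnMm$mMn  (last char: 'n')
  sorted[2] = Mm$mMnMNn  (last char: 'n')
  sorted[3] = MnMNnMm$m  (last char: 'm')
  sorted[4] = NnMm$mMnM  (last char: 'M')
  sorted[5] = m$mMnMNnM  (last char: 'M')
  sorted[6] = mMnMNnMm$  (last char: '$')
  sorted[7] = nMNnMm$mM  (last char: 'M')
  sorted[8] = nMm$mMnMN  (last char: 'N')
Last column: mnnmMM$MN
Original string S is at sorted index 6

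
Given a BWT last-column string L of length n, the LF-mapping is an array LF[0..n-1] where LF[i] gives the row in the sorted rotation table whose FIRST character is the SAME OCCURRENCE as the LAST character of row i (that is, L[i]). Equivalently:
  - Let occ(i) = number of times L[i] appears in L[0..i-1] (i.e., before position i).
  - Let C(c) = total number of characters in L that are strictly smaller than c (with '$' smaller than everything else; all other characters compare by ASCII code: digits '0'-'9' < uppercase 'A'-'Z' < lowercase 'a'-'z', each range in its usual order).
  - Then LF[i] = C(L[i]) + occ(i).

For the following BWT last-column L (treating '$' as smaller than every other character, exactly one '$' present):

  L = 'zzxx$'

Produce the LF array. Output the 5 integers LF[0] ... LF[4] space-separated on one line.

Char counts: '$':1, 'x':2, 'z':2
C (first-col start): C('$')=0, C('x')=1, C('z')=3
L[0]='z': occ=0, LF[0]=C('z')+0=3+0=3
L[1]='z': occ=1, LF[1]=C('z')+1=3+1=4
L[2]='x': occ=0, LF[2]=C('x')+0=1+0=1
L[3]='x': occ=1, LF[3]=C('x')+1=1+1=2
L[4]='$': occ=0, LF[4]=C('$')+0=0+0=0

Answer: 3 4 1 2 0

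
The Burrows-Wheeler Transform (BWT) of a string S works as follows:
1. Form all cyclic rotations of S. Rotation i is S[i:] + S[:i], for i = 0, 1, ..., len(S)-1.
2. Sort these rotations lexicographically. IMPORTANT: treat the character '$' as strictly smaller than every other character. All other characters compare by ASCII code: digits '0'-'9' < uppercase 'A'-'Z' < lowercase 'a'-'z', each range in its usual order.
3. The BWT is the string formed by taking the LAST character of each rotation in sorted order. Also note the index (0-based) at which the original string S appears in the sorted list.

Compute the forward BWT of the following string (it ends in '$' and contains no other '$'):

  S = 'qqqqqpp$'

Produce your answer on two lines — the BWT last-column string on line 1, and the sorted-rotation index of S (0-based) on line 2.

Answer: ppqqqqq$
7

Derivation:
All 8 rotations (rotation i = S[i:]+S[:i]):
  rot[0] = qqqqqpp$
  rot[1] = qqqqpp$q
  rot[2] = qqqpp$qq
  rot[3] = qqpp$qqq
  rot[4] = qpp$qqqq
  rot[5] = pp$qqqqq
  rot[6] = p$qqqqqp
  rot[7] = $qqqqqpp
Sorted (with $ < everything):
  sorted[0] = $qqqqqpp  (last char: 'p')
  sorted[1] = p$qqqqqp  (last char: 'p')
  sorted[2] = pp$qqqqq  (last char: 'q')
  sorted[3] = qpp$qqqq  (last char: 'q')
  sorted[4] = qqpp$qqq  (last char: 'q')
  sorted[5] = qqqpp$qq  (last char: 'q')
  sorted[6] = qqqqpp$q  (last char: 'q')
  sorted[7] = qqqqqpp$  (last char: '$')
Last column: ppqqqqq$
Original string S is at sorted index 7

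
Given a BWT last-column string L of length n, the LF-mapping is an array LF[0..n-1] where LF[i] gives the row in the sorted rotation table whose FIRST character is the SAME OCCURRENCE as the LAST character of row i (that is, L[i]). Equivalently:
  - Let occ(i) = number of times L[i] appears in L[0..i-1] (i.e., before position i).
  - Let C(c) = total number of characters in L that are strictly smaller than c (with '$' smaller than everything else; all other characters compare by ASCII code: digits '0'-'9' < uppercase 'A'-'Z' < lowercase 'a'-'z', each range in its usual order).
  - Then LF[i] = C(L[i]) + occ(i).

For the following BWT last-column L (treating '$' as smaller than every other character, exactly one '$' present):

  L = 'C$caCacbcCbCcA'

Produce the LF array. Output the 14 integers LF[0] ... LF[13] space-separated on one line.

Answer: 2 0 10 6 3 7 11 8 12 4 9 5 13 1

Derivation:
Char counts: '$':1, 'A':1, 'C':4, 'a':2, 'b':2, 'c':4
C (first-col start): C('$')=0, C('A')=1, C('C')=2, C('a')=6, C('b')=8, C('c')=10
L[0]='C': occ=0, LF[0]=C('C')+0=2+0=2
L[1]='$': occ=0, LF[1]=C('$')+0=0+0=0
L[2]='c': occ=0, LF[2]=C('c')+0=10+0=10
L[3]='a': occ=0, LF[3]=C('a')+0=6+0=6
L[4]='C': occ=1, LF[4]=C('C')+1=2+1=3
L[5]='a': occ=1, LF[5]=C('a')+1=6+1=7
L[6]='c': occ=1, LF[6]=C('c')+1=10+1=11
L[7]='b': occ=0, LF[7]=C('b')+0=8+0=8
L[8]='c': occ=2, LF[8]=C('c')+2=10+2=12
L[9]='C': occ=2, LF[9]=C('C')+2=2+2=4
L[10]='b': occ=1, LF[10]=C('b')+1=8+1=9
L[11]='C': occ=3, LF[11]=C('C')+3=2+3=5
L[12]='c': occ=3, LF[12]=C('c')+3=10+3=13
L[13]='A': occ=0, LF[13]=C('A')+0=1+0=1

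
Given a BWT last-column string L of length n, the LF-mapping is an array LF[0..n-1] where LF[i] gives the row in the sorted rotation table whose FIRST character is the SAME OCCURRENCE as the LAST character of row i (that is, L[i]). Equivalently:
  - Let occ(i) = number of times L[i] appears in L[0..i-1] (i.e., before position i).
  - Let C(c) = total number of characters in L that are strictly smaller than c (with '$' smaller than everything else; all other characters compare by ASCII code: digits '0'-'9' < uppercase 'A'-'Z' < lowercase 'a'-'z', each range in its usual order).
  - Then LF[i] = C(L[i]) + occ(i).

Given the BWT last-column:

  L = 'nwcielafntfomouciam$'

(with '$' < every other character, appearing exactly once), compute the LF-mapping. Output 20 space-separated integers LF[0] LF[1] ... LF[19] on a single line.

Answer: 13 19 3 8 5 10 1 6 14 17 7 15 11 16 18 4 9 2 12 0

Derivation:
Char counts: '$':1, 'a':2, 'c':2, 'e':1, 'f':2, 'i':2, 'l':1, 'm':2, 'n':2, 'o':2, 't':1, 'u':1, 'w':1
C (first-col start): C('$')=0, C('a')=1, C('c')=3, C('e')=5, C('f')=6, C('i')=8, C('l')=10, C('m')=11, C('n')=13, C('o')=15, C('t')=17, C('u')=18, C('w')=19
L[0]='n': occ=0, LF[0]=C('n')+0=13+0=13
L[1]='w': occ=0, LF[1]=C('w')+0=19+0=19
L[2]='c': occ=0, LF[2]=C('c')+0=3+0=3
L[3]='i': occ=0, LF[3]=C('i')+0=8+0=8
L[4]='e': occ=0, LF[4]=C('e')+0=5+0=5
L[5]='l': occ=0, LF[5]=C('l')+0=10+0=10
L[6]='a': occ=0, LF[6]=C('a')+0=1+0=1
L[7]='f': occ=0, LF[7]=C('f')+0=6+0=6
L[8]='n': occ=1, LF[8]=C('n')+1=13+1=14
L[9]='t': occ=0, LF[9]=C('t')+0=17+0=17
L[10]='f': occ=1, LF[10]=C('f')+1=6+1=7
L[11]='o': occ=0, LF[11]=C('o')+0=15+0=15
L[12]='m': occ=0, LF[12]=C('m')+0=11+0=11
L[13]='o': occ=1, LF[13]=C('o')+1=15+1=16
L[14]='u': occ=0, LF[14]=C('u')+0=18+0=18
L[15]='c': occ=1, LF[15]=C('c')+1=3+1=4
L[16]='i': occ=1, LF[16]=C('i')+1=8+1=9
L[17]='a': occ=1, LF[17]=C('a')+1=1+1=2
L[18]='m': occ=1, LF[18]=C('m')+1=11+1=12
L[19]='$': occ=0, LF[19]=C('$')+0=0+0=0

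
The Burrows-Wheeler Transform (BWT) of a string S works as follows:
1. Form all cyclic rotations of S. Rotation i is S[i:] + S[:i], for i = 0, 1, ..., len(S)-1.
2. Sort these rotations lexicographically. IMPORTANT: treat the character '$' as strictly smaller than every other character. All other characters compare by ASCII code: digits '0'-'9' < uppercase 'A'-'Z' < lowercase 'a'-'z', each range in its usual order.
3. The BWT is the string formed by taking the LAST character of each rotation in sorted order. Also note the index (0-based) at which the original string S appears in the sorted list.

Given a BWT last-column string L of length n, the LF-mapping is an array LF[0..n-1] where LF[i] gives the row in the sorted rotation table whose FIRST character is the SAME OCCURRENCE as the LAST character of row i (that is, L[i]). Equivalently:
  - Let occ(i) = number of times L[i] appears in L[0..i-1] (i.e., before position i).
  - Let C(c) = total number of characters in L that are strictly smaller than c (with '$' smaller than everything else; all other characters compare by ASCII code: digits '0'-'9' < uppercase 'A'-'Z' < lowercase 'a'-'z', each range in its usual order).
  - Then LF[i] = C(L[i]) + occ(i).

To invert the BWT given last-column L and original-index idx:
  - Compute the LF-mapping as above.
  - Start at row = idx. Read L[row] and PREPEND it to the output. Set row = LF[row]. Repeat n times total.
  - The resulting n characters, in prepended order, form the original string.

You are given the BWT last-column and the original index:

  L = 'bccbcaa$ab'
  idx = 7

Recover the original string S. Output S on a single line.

Answer: cabacabcb$

Derivation:
LF mapping: 4 7 8 5 9 1 2 0 3 6
Walk LF starting at row 7, prepending L[row]:
  step 1: row=7, L[7]='$', prepend. Next row=LF[7]=0
  step 2: row=0, L[0]='b', prepend. Next row=LF[0]=4
  step 3: row=4, L[4]='c', prepend. Next row=LF[4]=9
  step 4: row=9, L[9]='b', prepend. Next row=LF[9]=6
  step 5: row=6, L[6]='a', prepend. Next row=LF[6]=2
  step 6: row=2, L[2]='c', prepend. Next row=LF[2]=8
  step 7: row=8, L[8]='a', prepend. Next row=LF[8]=3
  step 8: row=3, L[3]='b', prepend. Next row=LF[3]=5
  step 9: row=5, L[5]='a', prepend. Next row=LF[5]=1
  step 10: row=1, L[1]='c', prepend. Next row=LF[1]=7
Reversed output: cabacabcb$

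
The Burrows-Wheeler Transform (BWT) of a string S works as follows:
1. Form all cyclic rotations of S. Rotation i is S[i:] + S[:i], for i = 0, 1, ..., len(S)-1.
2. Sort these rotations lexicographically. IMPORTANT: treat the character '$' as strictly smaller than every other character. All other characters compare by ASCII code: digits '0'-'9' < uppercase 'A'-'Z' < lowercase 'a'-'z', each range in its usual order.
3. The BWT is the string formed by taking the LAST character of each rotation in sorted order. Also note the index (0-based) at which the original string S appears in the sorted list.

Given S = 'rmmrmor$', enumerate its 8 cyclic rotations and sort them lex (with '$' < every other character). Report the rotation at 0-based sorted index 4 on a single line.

All 8 rotations (rotation i = S[i:]+S[:i]):
  rot[0] = rmmrmor$
  rot[1] = mmrmor$r
  rot[2] = mrmor$rm
  rot[3] = rmor$rmm
  rot[4] = mor$rmmr
  rot[5] = or$rmmrm
  rot[6] = r$rmmrmo
  rot[7] = $rmmrmor
Sorted (with $ < everything):
  sorted[0] = $rmmrmor
  sorted[1] = mmrmor$r
  sorted[2] = mor$rmmr
  sorted[3] = mrmor$rm
  sorted[4] = or$rmmrm
  sorted[5] = r$rmmrmo
  sorted[6] = rmmrmor$
  sorted[7] = rmor$rmm
sorted[4] = or$rmmrm

Answer: or$rmmrm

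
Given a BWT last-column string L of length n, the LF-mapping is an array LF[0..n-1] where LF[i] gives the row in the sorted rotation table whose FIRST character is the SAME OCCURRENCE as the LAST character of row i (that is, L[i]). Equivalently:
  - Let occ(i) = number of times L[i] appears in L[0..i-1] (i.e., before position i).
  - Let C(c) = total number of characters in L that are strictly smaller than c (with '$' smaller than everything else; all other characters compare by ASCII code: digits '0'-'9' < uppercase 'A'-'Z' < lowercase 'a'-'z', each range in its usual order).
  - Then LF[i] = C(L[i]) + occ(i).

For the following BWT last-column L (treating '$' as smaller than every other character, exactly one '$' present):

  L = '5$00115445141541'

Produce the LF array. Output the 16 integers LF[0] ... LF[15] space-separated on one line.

Answer: 12 0 1 2 3 4 13 8 9 14 5 10 6 15 11 7

Derivation:
Char counts: '$':1, '0':2, '1':5, '4':4, '5':4
C (first-col start): C('$')=0, C('0')=1, C('1')=3, C('4')=8, C('5')=12
L[0]='5': occ=0, LF[0]=C('5')+0=12+0=12
L[1]='$': occ=0, LF[1]=C('$')+0=0+0=0
L[2]='0': occ=0, LF[2]=C('0')+0=1+0=1
L[3]='0': occ=1, LF[3]=C('0')+1=1+1=2
L[4]='1': occ=0, LF[4]=C('1')+0=3+0=3
L[5]='1': occ=1, LF[5]=C('1')+1=3+1=4
L[6]='5': occ=1, LF[6]=C('5')+1=12+1=13
L[7]='4': occ=0, LF[7]=C('4')+0=8+0=8
L[8]='4': occ=1, LF[8]=C('4')+1=8+1=9
L[9]='5': occ=2, LF[9]=C('5')+2=12+2=14
L[10]='1': occ=2, LF[10]=C('1')+2=3+2=5
L[11]='4': occ=2, LF[11]=C('4')+2=8+2=10
L[12]='1': occ=3, LF[12]=C('1')+3=3+3=6
L[13]='5': occ=3, LF[13]=C('5')+3=12+3=15
L[14]='4': occ=3, LF[14]=C('4')+3=8+3=11
L[15]='1': occ=4, LF[15]=C('1')+4=3+4=7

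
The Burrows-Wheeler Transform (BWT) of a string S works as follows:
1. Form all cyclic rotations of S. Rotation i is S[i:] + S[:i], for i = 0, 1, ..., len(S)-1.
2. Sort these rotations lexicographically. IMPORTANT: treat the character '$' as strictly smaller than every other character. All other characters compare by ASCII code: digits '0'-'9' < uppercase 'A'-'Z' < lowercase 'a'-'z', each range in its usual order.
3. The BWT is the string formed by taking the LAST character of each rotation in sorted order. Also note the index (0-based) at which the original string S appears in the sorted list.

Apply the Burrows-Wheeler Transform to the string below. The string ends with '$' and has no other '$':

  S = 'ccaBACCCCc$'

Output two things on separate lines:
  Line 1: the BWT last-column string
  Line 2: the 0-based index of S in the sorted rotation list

Answer: cBaACCCcCc$
10

Derivation:
All 11 rotations (rotation i = S[i:]+S[:i]):
  rot[0] = ccaBACCCCc$
  rot[1] = caBACCCCc$c
  rot[2] = aBACCCCc$cc
  rot[3] = BACCCCc$cca
  rot[4] = ACCCCc$ccaB
  rot[5] = CCCCc$ccaBA
  rot[6] = CCCc$ccaBAC
  rot[7] = CCc$ccaBACC
  rot[8] = Cc$ccaBACCC
  rot[9] = c$ccaBACCCC
  rot[10] = $ccaBACCCCc
Sorted (with $ < everything):
  sorted[0] = $ccaBACCCCc  (last char: 'c')
  sorted[1] = ACCCCc$ccaB  (last char: 'B')
  sorted[2] = BACCCCc$cca  (last char: 'a')
  sorted[3] = CCCCc$ccaBA  (last char: 'A')
  sorted[4] = CCCc$ccaBAC  (last char: 'C')
  sorted[5] = CCc$ccaBACC  (last char: 'C')
  sorted[6] = Cc$ccaBACCC  (last char: 'C')
  sorted[7] = aBACCCCc$cc  (last char: 'c')
  sorted[8] = c$ccaBACCCC  (last char: 'C')
  sorted[9] = caBACCCCc$c  (last char: 'c')
  sorted[10] = ccaBACCCCc$  (last char: '$')
Last column: cBaACCCcCc$
Original string S is at sorted index 10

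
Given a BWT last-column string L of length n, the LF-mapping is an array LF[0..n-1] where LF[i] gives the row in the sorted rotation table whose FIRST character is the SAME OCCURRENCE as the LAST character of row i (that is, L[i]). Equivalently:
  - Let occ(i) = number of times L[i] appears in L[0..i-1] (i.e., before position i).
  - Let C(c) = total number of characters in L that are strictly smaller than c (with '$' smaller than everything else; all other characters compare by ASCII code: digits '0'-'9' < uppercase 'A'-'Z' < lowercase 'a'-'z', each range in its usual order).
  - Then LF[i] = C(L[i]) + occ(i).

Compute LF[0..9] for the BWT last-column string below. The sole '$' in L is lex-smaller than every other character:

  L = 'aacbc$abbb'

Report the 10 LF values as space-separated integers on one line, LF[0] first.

Answer: 1 2 8 4 9 0 3 5 6 7

Derivation:
Char counts: '$':1, 'a':3, 'b':4, 'c':2
C (first-col start): C('$')=0, C('a')=1, C('b')=4, C('c')=8
L[0]='a': occ=0, LF[0]=C('a')+0=1+0=1
L[1]='a': occ=1, LF[1]=C('a')+1=1+1=2
L[2]='c': occ=0, LF[2]=C('c')+0=8+0=8
L[3]='b': occ=0, LF[3]=C('b')+0=4+0=4
L[4]='c': occ=1, LF[4]=C('c')+1=8+1=9
L[5]='$': occ=0, LF[5]=C('$')+0=0+0=0
L[6]='a': occ=2, LF[6]=C('a')+2=1+2=3
L[7]='b': occ=1, LF[7]=C('b')+1=4+1=5
L[8]='b': occ=2, LF[8]=C('b')+2=4+2=6
L[9]='b': occ=3, LF[9]=C('b')+3=4+3=7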